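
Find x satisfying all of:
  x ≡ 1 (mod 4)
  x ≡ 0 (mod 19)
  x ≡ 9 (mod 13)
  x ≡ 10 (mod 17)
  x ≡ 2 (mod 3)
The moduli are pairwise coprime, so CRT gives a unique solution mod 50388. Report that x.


Product of moduli M = 4 · 19 · 13 · 17 · 3 = 50388.
Merge one congruence at a time:
  Start: x ≡ 1 (mod 4).
  Combine with x ≡ 0 (mod 19); new modulus lcm = 76.
    Write x = 1 + 4·t and substitute into x ≡ 0 (mod 19): 4·t ≡ 0 − 1 = -1 (mod 19).
    Reduce coefficients mod 19: 4·t ≡ 18 (mod 19).
    The inverse of 4 mod 19 is 5 (since 4·5 = 20 = 1·19 + 1), so t ≡ 5·18 = 90 ≡ 14 (mod 19).
    Then x = 1 + 4·14 = 57, valid modulo lcm(4, 19) = 76: x ≡ 57 (mod 76).
  Combine with x ≡ 9 (mod 13); new modulus lcm = 988.
    Write x = 57 + 76·t and substitute into x ≡ 9 (mod 13): 76·t ≡ 9 − 57 = -48 (mod 13).
    Reduce coefficients mod 13: 11·t ≡ 4 (mod 13).
    The inverse of 11 mod 13 is 6 (since 11·6 = 66 = 5·13 + 1), so t ≡ 6·4 = 24 ≡ 11 (mod 13).
    Then x = 57 + 76·11 = 893, valid modulo lcm(76, 13) = 988: x ≡ 893 (mod 988).
  Combine with x ≡ 10 (mod 17); new modulus lcm = 16796.
    Write x = 893 + 988·t and substitute into x ≡ 10 (mod 17): 988·t ≡ 10 − 893 = -883 (mod 17).
    Reduce coefficients mod 17: 2·t ≡ 1 (mod 17).
    The inverse of 2 mod 17 is 9 (since 2·9 = 18 = 1·17 + 1), so t ≡ 9·1 = 9 ≡ 9 (mod 17).
    Then x = 893 + 988·9 = 9785, valid modulo lcm(988, 17) = 16796: x ≡ 9785 (mod 16796).
  Combine with x ≡ 2 (mod 3); new modulus lcm = 50388.
    Write x = 9785 + 16796·t and substitute into x ≡ 2 (mod 3): 16796·t ≡ 2 − 9785 = -9783 (mod 3).
    Reduce coefficients mod 3: 2·t ≡ 0 (mod 3).
    The inverse of 2 mod 3 is 2 (since 2·2 = 4 = 1·3 + 1), so t ≡ 2·0 = 0 ≡ 0 (mod 3).
    Then x = 9785 + 16796·0 = 9785, valid modulo lcm(16796, 3) = 50388: x ≡ 9785 (mod 50388).
Verify against each original: 9785 mod 4 = 1, 9785 mod 19 = 0, 9785 mod 13 = 9, 9785 mod 17 = 10, 9785 mod 3 = 2.

x ≡ 9785 (mod 50388).


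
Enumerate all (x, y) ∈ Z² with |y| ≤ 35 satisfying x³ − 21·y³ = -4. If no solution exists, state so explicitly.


The equation is x³ - 21y³ = -4. For fixed y, x³ = 21·y³ − 4, so a solution requires the RHS to be a perfect cube.
Strategy: iterate y from -35 to 35, compute RHS = 21·y³ − 4, and check whether it is a (positive or negative) perfect cube.
Check small values of y:
  y = 0: RHS = -4 is not a perfect cube.
  y = 1: RHS = 17 is not a perfect cube.
  y = -1: RHS = -25 is not a perfect cube.
  y = 2: RHS = 164 is not a perfect cube.
  y = -2: RHS = -172 is not a perfect cube.
  y = 3: RHS = 563 is not a perfect cube.
  y = -3: RHS = -571 is not a perfect cube.
Continuing the search up to |y| = 35 finds no solutions either.
No (x, y) in the scanned range satisfies the equation.

No integer solutions with |y| ≤ 35.


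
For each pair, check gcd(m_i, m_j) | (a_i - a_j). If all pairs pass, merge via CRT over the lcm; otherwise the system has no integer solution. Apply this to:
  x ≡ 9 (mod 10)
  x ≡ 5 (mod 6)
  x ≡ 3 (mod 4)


Moduli 10, 6, 4 are not pairwise coprime, so CRT works modulo lcm(m_i) when all pairwise compatibility conditions hold.
Pairwise compatibility: gcd(m_i, m_j) must divide a_i - a_j for every pair.
Merge one congruence at a time:
  Start: x ≡ 9 (mod 10).
  Combine with x ≡ 5 (mod 6): gcd(10, 6) = 2; 5 - 9 = -4, which IS divisible by 2, so compatible.
    Write x = 9 + 10·t and substitute into x ≡ 5 (mod 6): 10·t ≡ 5 − 9 = -4 (mod 6).
    Divide the congruence (and modulus) by g = 2: 5·t ≡ -2 (mod 3).
    Reduce coefficients mod 3: 2·t ≡ 1 (mod 3).
    The inverse of 2 mod 3 is 2 (since 2·2 = 4 = 1·3 + 1), so t ≡ 2·1 = 2 ≡ 2 (mod 3).
    Then x = 9 + 10·2 = 29, valid modulo lcm(10, 6) = 30: x ≡ 29 (mod 30).
  Combine with x ≡ 3 (mod 4): gcd(30, 4) = 2; 3 - 29 = -26, which IS divisible by 2, so compatible.
    Write x = 29 + 30·t and substitute into x ≡ 3 (mod 4): 30·t ≡ 3 − 29 = -26 (mod 4).
    Divide the congruence (and modulus) by g = 2: 15·t ≡ -13 (mod 2).
    Reduce coefficients mod 2: 1·t ≡ 1 (mod 2).
    So t ≡ 1 (mod 2).
    Then x = 29 + 30·1 = 59, valid modulo lcm(30, 4) = 60: x ≡ 59 (mod 60).
Verify: 59 mod 10 = 9, 59 mod 6 = 5, 59 mod 4 = 3.

x ≡ 59 (mod 60).


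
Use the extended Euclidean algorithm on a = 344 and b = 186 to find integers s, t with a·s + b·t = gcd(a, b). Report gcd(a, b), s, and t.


Euclidean algorithm on (344, 186) — divide until remainder is 0:
  344 = 1 · 186 + 158
  186 = 1 · 158 + 28
  158 = 5 · 28 + 18
  28 = 1 · 18 + 10
  18 = 1 · 10 + 8
  10 = 1 · 8 + 2
  8 = 4 · 2 + 0
gcd(344, 186) = 2.
Track Bezout coefficients alongside the remainders: start with r₀ = 344 = a·1 + b·0 (s = 1, t = 0) and r₁ = 186 = a·0 + b·1 (s = 0, t = 1); each new remainder r_{k+1} = r_{k-1} − q_k·r_k inherits s_{k+1} = s_{k-1} − q_k·s_k, t_{k+1} = t_{k-1} − q_k·t_k, so r_k = a·s_k + b·t_k at every step:
  q = 1: r = 158, s = 1 − 1·0 = 1, t = 0 − 1·1 = -1  (check: 344·1 + 186·(-1) = 158)
  q = 1: r = 28, s = 0 − 1·1 = -1, t = 1 − 1·(-1) = 2  (check: 344·(-1) + 186·2 = 28)
  q = 5: r = 18, s = 1 − 5·(-1) = 6, t = -1 − 5·2 = -11  (check: 344·6 + 186·(-11) = 18)
  q = 1: r = 10, s = -1 − 1·6 = -7, t = 2 − 1·(-11) = 13  (check: 344·(-7) + 186·13 = 10)
  q = 1: r = 8, s = 6 − 1·(-7) = 13, t = -11 − 1·13 = -24  (check: 344·13 + 186·(-24) = 8)
  q = 1: r = 2, s = -7 − 1·13 = -20, t = 13 − 1·(-24) = 37  (check: 344·(-20) + 186·37 = 2)
The row with r = 2 (the gcd) gives the Bezout coefficients s = -20, t = 37.
Result: 344 · (-20) + 186 · (37) = 2.

gcd(344, 186) = 2; s = -20, t = 37 (check: 344·(-20) + 186·37 = 2).


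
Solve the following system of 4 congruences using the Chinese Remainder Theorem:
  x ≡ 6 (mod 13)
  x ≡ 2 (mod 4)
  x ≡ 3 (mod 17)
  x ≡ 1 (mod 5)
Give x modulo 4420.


Product of moduli M = 13 · 4 · 17 · 5 = 4420.
Merge one congruence at a time:
  Start: x ≡ 6 (mod 13).
  Combine with x ≡ 2 (mod 4); new modulus lcm = 52.
    Write x = 6 + 13·t and substitute into x ≡ 2 (mod 4): 13·t ≡ 2 − 6 = -4 (mod 4).
    Reduce coefficients mod 4: 1·t ≡ 0 (mod 4).
    So t ≡ 0 (mod 4).
    Then x = 6 + 13·0 = 6, valid modulo lcm(13, 4) = 52: x ≡ 6 (mod 52).
  Combine with x ≡ 3 (mod 17); new modulus lcm = 884.
    Write x = 6 + 52·t and substitute into x ≡ 3 (mod 17): 52·t ≡ 3 − 6 = -3 (mod 17).
    Reduce coefficients mod 17: 1·t ≡ 14 (mod 17).
    So t ≡ 14 (mod 17).
    Then x = 6 + 52·14 = 734, valid modulo lcm(52, 17) = 884: x ≡ 734 (mod 884).
  Combine with x ≡ 1 (mod 5); new modulus lcm = 4420.
    Write x = 734 + 884·t and substitute into x ≡ 1 (mod 5): 884·t ≡ 1 − 734 = -733 (mod 5).
    Reduce coefficients mod 5: 4·t ≡ 2 (mod 5).
    The inverse of 4 mod 5 is 4 (since 4·4 = 16 = 3·5 + 1), so t ≡ 4·2 = 8 ≡ 3 (mod 5).
    Then x = 734 + 884·3 = 3386, valid modulo lcm(884, 5) = 4420: x ≡ 3386 (mod 4420).
Verify against each original: 3386 mod 13 = 6, 3386 mod 4 = 2, 3386 mod 17 = 3, 3386 mod 5 = 1.

x ≡ 3386 (mod 4420).


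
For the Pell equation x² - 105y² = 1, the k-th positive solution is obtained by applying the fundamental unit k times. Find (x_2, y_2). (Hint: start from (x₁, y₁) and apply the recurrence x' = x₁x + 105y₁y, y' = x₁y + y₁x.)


Step 1: Find the fundamental solution (x₁, y₁) of x² - 105y² = 1.
  Expand √105 as a continued fraction. a₀ = ⌊√105⌋ = 10; iterate m_{k+1} = d_k·a_k − m_k, d_{k+1} = (105 − m_{k+1}²)/d_k, a_{k+1} = ⌊(a₀ + m_{k+1})/d_{k+1}⌋ (starting m₀ = 0, d₀ = 1), with convergents p_k = a_k·p_{k-1} + p_{k-2}, q_k = a_k·q_{k-1} + q_{k-2} (p₋₁ = 1, q₋₁ = 0):
  k = 0: a₀ = 10; p₀/q₀ = 10/1; p₀² − 105·q₀² = 100 − 105 = -5.
  k = 1: m = 10, d = 5, a = ⌊(10 + 10)/5⌋ = 4; p/q = (4·10 + 1)/(4·1 + 0) = 41/4; p² − 105·q² = 1681 − 1680 = 1.
  The first convergent with p² − 105·q² = 1 gives the fundamental solution (x₁, y₁) = (41, 4).
Step 2: Apply the recurrence (x_{n+1}, y_{n+1}) = (x₁x_n + 105y₁y_n, x₁y_n + y₁x_n) repeatedly.
  From (x_1, y_1) = (41, 4): x_2 = 41·41 + 105·4·4 = 3361; y_2 = 41·4 + 4·41 = 328.
Step 3: Verify x_2² - 105·y_2² = 11296321 - 11296320 = 1 (should be 1). ✓

(x_1, y_1) = (41, 4); (x_2, y_2) = (3361, 328).


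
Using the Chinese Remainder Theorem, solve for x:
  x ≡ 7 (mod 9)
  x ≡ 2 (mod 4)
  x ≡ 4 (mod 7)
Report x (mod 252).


Moduli 9, 4, 7 are pairwise coprime; by CRT there is a unique solution modulo M = 9 · 4 · 7 = 252.
Solve pairwise, accumulating the modulus:
  Start with x ≡ 7 (mod 9).
  Combine with x ≡ 2 (mod 4): since gcd(9, 4) = 1, we get a unique residue mod 36.
    Write x = 7 + 9·t and substitute into x ≡ 2 (mod 4): 9·t ≡ 2 − 7 = -5 (mod 4).
    Reduce coefficients mod 4: 1·t ≡ 3 (mod 4).
    So t ≡ 3 (mod 4).
    Then x = 7 + 9·3 = 34, valid modulo lcm(9, 4) = 36: x ≡ 34 (mod 36).
  Combine with x ≡ 4 (mod 7): since gcd(36, 7) = 1, we get a unique residue mod 252.
    Write x = 34 + 36·t and substitute into x ≡ 4 (mod 7): 36·t ≡ 4 − 34 = -30 (mod 7).
    Reduce coefficients mod 7: 1·t ≡ 5 (mod 7).
    So t ≡ 5 (mod 7).
    Then x = 34 + 36·5 = 214, valid modulo lcm(36, 7) = 252: x ≡ 214 (mod 252).
Verify: 214 mod 9 = 7 ✓, 214 mod 4 = 2 ✓, 214 mod 7 = 4 ✓.

x ≡ 214 (mod 252).


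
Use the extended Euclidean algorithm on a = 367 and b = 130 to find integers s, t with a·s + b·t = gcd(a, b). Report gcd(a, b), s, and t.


Euclidean algorithm on (367, 130) — divide until remainder is 0:
  367 = 2 · 130 + 107
  130 = 1 · 107 + 23
  107 = 4 · 23 + 15
  23 = 1 · 15 + 8
  15 = 1 · 8 + 7
  8 = 1 · 7 + 1
  7 = 7 · 1 + 0
gcd(367, 130) = 1.
Track Bezout coefficients alongside the remainders: start with r₀ = 367 = a·1 + b·0 (s = 1, t = 0) and r₁ = 130 = a·0 + b·1 (s = 0, t = 1); each new remainder r_{k+1} = r_{k-1} − q_k·r_k inherits s_{k+1} = s_{k-1} − q_k·s_k, t_{k+1} = t_{k-1} − q_k·t_k, so r_k = a·s_k + b·t_k at every step:
  q = 2: r = 107, s = 1 − 2·0 = 1, t = 0 − 2·1 = -2  (check: 367·1 + 130·(-2) = 107)
  q = 1: r = 23, s = 0 − 1·1 = -1, t = 1 − 1·(-2) = 3  (check: 367·(-1) + 130·3 = 23)
  q = 4: r = 15, s = 1 − 4·(-1) = 5, t = -2 − 4·3 = -14  (check: 367·5 + 130·(-14) = 15)
  q = 1: r = 8, s = -1 − 1·5 = -6, t = 3 − 1·(-14) = 17  (check: 367·(-6) + 130·17 = 8)
  q = 1: r = 7, s = 5 − 1·(-6) = 11, t = -14 − 1·17 = -31  (check: 367·11 + 130·(-31) = 7)
  q = 1: r = 1, s = -6 − 1·11 = -17, t = 17 − 1·(-31) = 48  (check: 367·(-17) + 130·48 = 1)
The row with r = 1 (the gcd) gives the Bezout coefficients s = -17, t = 48.
Result: 367 · (-17) + 130 · (48) = 1.

gcd(367, 130) = 1; s = -17, t = 48 (check: 367·(-17) + 130·48 = 1).


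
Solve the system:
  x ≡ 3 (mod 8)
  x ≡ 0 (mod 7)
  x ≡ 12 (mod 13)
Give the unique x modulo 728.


Moduli 8, 7, 13 are pairwise coprime; by CRT there is a unique solution modulo M = 8 · 7 · 13 = 728.
Solve pairwise, accumulating the modulus:
  Start with x ≡ 3 (mod 8).
  Combine with x ≡ 0 (mod 7): since gcd(8, 7) = 1, we get a unique residue mod 56.
    Write x = 3 + 8·t and substitute into x ≡ 0 (mod 7): 8·t ≡ 0 − 3 = -3 (mod 7).
    Reduce coefficients mod 7: 1·t ≡ 4 (mod 7).
    So t ≡ 4 (mod 7).
    Then x = 3 + 8·4 = 35, valid modulo lcm(8, 7) = 56: x ≡ 35 (mod 56).
  Combine with x ≡ 12 (mod 13): since gcd(56, 13) = 1, we get a unique residue mod 728.
    Write x = 35 + 56·t and substitute into x ≡ 12 (mod 13): 56·t ≡ 12 − 35 = -23 (mod 13).
    Reduce coefficients mod 13: 4·t ≡ 3 (mod 13).
    The inverse of 4 mod 13 is 10 (since 4·10 = 40 = 3·13 + 1), so t ≡ 10·3 = 30 ≡ 4 (mod 13).
    Then x = 35 + 56·4 = 259, valid modulo lcm(56, 13) = 728: x ≡ 259 (mod 728).
Verify: 259 mod 8 = 3 ✓, 259 mod 7 = 0 ✓, 259 mod 13 = 12 ✓.

x ≡ 259 (mod 728).


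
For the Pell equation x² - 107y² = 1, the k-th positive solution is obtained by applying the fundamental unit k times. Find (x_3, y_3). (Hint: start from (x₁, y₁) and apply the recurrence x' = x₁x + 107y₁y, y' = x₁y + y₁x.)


Step 1: Find the fundamental solution (x₁, y₁) of x² - 107y² = 1.
  Expand √107 as a continued fraction. a₀ = ⌊√107⌋ = 10; iterate m_{k+1} = d_k·a_k − m_k, d_{k+1} = (107 − m_{k+1}²)/d_k, a_{k+1} = ⌊(a₀ + m_{k+1})/d_{k+1}⌋ (starting m₀ = 0, d₀ = 1), with convergents p_k = a_k·p_{k-1} + p_{k-2}, q_k = a_k·q_{k-1} + q_{k-2} (p₋₁ = 1, q₋₁ = 0):
  k = 0: a₀ = 10; p₀/q₀ = 10/1; p₀² − 107·q₀² = 100 − 107 = -7.
  k = 1: m = 10, d = 7, a = ⌊(10 + 10)/7⌋ = 2; p/q = (2·10 + 1)/(2·1 + 0) = 21/2; p² − 107·q² = 441 − 428 = 13.
  k = 2: m = 4, d = 13, a = ⌊(10 + 4)/13⌋ = 1; p/q = (1·21 + 10)/(1·2 + 1) = 31/3; p² − 107·q² = 961 − 963 = -2.
  k = 3: m = 9, d = 2, a = ⌊(10 + 9)/2⌋ = 9; p/q = (9·31 + 21)/(9·3 + 2) = 300/29; p² − 107·q² = 90000 − 89987 = 13.
  k = 4: m = 9, d = 13, a = ⌊(10 + 9)/13⌋ = 1; p/q = (1·300 + 31)/(1·29 + 3) = 331/32; p² − 107·q² = 109561 − 109568 = -7.
  k = 5: m = 4, d = 7, a = ⌊(10 + 4)/7⌋ = 2; p/q = (2·331 + 300)/(2·32 + 29) = 962/93; p² − 107·q² = 925444 − 925443 = 1.
  The first convergent with p² − 107·q² = 1 gives the fundamental solution (x₁, y₁) = (962, 93).
Step 2: Apply the recurrence (x_{n+1}, y_{n+1}) = (x₁x_n + 107y₁y_n, x₁y_n + y₁x_n) repeatedly.
  From (x_1, y_1) = (962, 93): x_2 = 962·962 + 107·93·93 = 1850887; y_2 = 962·93 + 93·962 = 178932.
  From (x_2, y_2) = (1850887, 178932): x_3 = 962·1850887 + 107·93·178932 = 3561105626; y_3 = 962·178932 + 93·1850887 = 344265075.
Step 3: Verify x_3² - 107·y_3² = 12681473279528851876 - 12681473279528851875 = 1 (should be 1). ✓

(x_1, y_1) = (962, 93); (x_3, y_3) = (3561105626, 344265075).


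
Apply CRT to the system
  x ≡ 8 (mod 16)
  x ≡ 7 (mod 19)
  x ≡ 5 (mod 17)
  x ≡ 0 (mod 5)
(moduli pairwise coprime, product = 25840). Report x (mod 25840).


Product of moduli M = 16 · 19 · 17 · 5 = 25840.
Merge one congruence at a time:
  Start: x ≡ 8 (mod 16).
  Combine with x ≡ 7 (mod 19); new modulus lcm = 304.
    Write x = 8 + 16·t and substitute into x ≡ 7 (mod 19): 16·t ≡ 7 − 8 = -1 (mod 19).
    Reduce coefficients mod 19: 16·t ≡ 18 (mod 19).
    The inverse of 16 mod 19 is 6 (since 16·6 = 96 = 5·19 + 1), so t ≡ 6·18 = 108 ≡ 13 (mod 19).
    Then x = 8 + 16·13 = 216, valid modulo lcm(16, 19) = 304: x ≡ 216 (mod 304).
  Combine with x ≡ 5 (mod 17); new modulus lcm = 5168.
    Write x = 216 + 304·t and substitute into x ≡ 5 (mod 17): 304·t ≡ 5 − 216 = -211 (mod 17).
    Reduce coefficients mod 17: 15·t ≡ 10 (mod 17).
    The inverse of 15 mod 17 is 8 (since 15·8 = 120 = 7·17 + 1), so t ≡ 8·10 = 80 ≡ 12 (mod 17).
    Then x = 216 + 304·12 = 3864, valid modulo lcm(304, 17) = 5168: x ≡ 3864 (mod 5168).
  Combine with x ≡ 0 (mod 5); new modulus lcm = 25840.
    Write x = 3864 + 5168·t and substitute into x ≡ 0 (mod 5): 5168·t ≡ 0 − 3864 = -3864 (mod 5).
    Reduce coefficients mod 5: 3·t ≡ 1 (mod 5).
    The inverse of 3 mod 5 is 2 (since 3·2 = 6 = 1·5 + 1), so t ≡ 2·1 = 2 ≡ 2 (mod 5).
    Then x = 3864 + 5168·2 = 14200, valid modulo lcm(5168, 5) = 25840: x ≡ 14200 (mod 25840).
Verify against each original: 14200 mod 16 = 8, 14200 mod 19 = 7, 14200 mod 17 = 5, 14200 mod 5 = 0.

x ≡ 14200 (mod 25840).


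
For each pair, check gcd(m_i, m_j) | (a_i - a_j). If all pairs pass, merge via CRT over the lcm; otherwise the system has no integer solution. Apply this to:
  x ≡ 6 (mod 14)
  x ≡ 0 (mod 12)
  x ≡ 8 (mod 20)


Moduli 14, 12, 20 are not pairwise coprime, so CRT works modulo lcm(m_i) when all pairwise compatibility conditions hold.
Pairwise compatibility: gcd(m_i, m_j) must divide a_i - a_j for every pair.
Merge one congruence at a time:
  Start: x ≡ 6 (mod 14).
  Combine with x ≡ 0 (mod 12): gcd(14, 12) = 2; 0 - 6 = -6, which IS divisible by 2, so compatible.
    Write x = 6 + 14·t and substitute into x ≡ 0 (mod 12): 14·t ≡ 0 − 6 = -6 (mod 12).
    Divide the congruence (and modulus) by g = 2: 7·t ≡ -3 (mod 6).
    Reduce coefficients mod 6: 1·t ≡ 3 (mod 6).
    So t ≡ 3 (mod 6).
    Then x = 6 + 14·3 = 48, valid modulo lcm(14, 12) = 84: x ≡ 48 (mod 84).
  Combine with x ≡ 8 (mod 20): gcd(84, 20) = 4; 8 - 48 = -40, which IS divisible by 4, so compatible.
    Write x = 48 + 84·t and substitute into x ≡ 8 (mod 20): 84·t ≡ 8 − 48 = -40 (mod 20).
    Divide the congruence (and modulus) by g = 4: 21·t ≡ -10 (mod 5).
    Reduce coefficients mod 5: 1·t ≡ 0 (mod 5).
    So t ≡ 0 (mod 5).
    Then x = 48 + 84·0 = 48, valid modulo lcm(84, 20) = 420: x ≡ 48 (mod 420).
Verify: 48 mod 14 = 6, 48 mod 12 = 0, 48 mod 20 = 8.

x ≡ 48 (mod 420).


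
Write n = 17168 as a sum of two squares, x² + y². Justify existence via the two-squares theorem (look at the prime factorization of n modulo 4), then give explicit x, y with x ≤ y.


Step 1: Factor n = 17168 = 2^4 · 29 · 37.
Step 2: Check the mod-4 condition on each prime factor: 2 = 2 (special); 29 ≡ 1 (mod 4), exponent 1; 37 ≡ 1 (mod 4), exponent 1.
All primes ≡ 3 (mod 4) appear to even exponent (or don't appear), so by the two-squares theorem n IS expressible as a sum of two squares.
Step 3: Build a representation. Group n = k² · m with k = 4 and m = 29 · 37 = 1073 (a product of primes ≡ 1 (mod 4)); a representation of m scales to one of n via (k·x)² + (k·y)² = k²(x² + y²). Each prime p ≡ 1 (mod 4) is itself a sum of two squares; find a² by testing p − a² for a perfect square:
  29: 29 − 1² = 28, 29 − 2² = 25 = 5² ⇒ 29 = 2² + 5².
  37: 37 − 1² = 36 = 6² ⇒ 37 = 1² + 6².
  Combine using the Brahmagupta–Fibonacci identity (a² + b²)(c² + d²) = (ac − bd)² + (ad + bc)² = (ac + bd)² + (ad − bc)²:
  29 · 37 = 1073: from (2² + 5²)(1² + 6²), take (2·1 − 5·6, 2·6 + 5·1) = (2 − 30, 12 + 5) = (-28, 17); dropping signs (only squares matter) gives (28, 17); check 28² + 17² = 784 + 289 = 1073 ✓.
  Scale by k = 4: (4·28, 4·17) = (112, 68).
Step 4: Order so x ≤ y and verify: 68² + 112² = 4624 + 12544 = 17168 = n. ✓

n = 17168 = 68² + 112² (one valid representation with x ≤ y).


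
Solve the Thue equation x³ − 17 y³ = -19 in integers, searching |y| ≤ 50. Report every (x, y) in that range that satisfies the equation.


The equation is x³ - 17y³ = -19. For fixed y, x³ = 17·y³ − 19, so a solution requires the RHS to be a perfect cube.
Strategy: iterate y from -50 to 50, compute RHS = 17·y³ − 19, and check whether it is a (positive or negative) perfect cube.
Check small values of y:
  y = 0: RHS = -19 is not a perfect cube.
  y = 1: RHS = -2 is not a perfect cube.
  y = -1: RHS = -36 is not a perfect cube.
  y = 2: RHS = 117 is not a perfect cube.
  y = -2: RHS = -155 is not a perfect cube.
  y = 3: RHS = 440 is not a perfect cube.
  y = -3: RHS = -478 is not a perfect cube.
Continuing the search up to |y| = 50 finds no solutions either.
No (x, y) in the scanned range satisfies the equation.

No integer solutions with |y| ≤ 50.


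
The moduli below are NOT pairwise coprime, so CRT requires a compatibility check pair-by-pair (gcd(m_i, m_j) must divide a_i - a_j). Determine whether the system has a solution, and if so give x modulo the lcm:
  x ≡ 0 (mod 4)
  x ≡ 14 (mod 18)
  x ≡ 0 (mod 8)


Moduli 4, 18, 8 are not pairwise coprime, so CRT works modulo lcm(m_i) when all pairwise compatibility conditions hold.
Pairwise compatibility: gcd(m_i, m_j) must divide a_i - a_j for every pair.
Merge one congruence at a time:
  Start: x ≡ 0 (mod 4).
  Combine with x ≡ 14 (mod 18): gcd(4, 18) = 2; 14 - 0 = 14, which IS divisible by 2, so compatible.
    Write x = 0 + 4·t and substitute into x ≡ 14 (mod 18): 4·t ≡ 14 − 0 = 14 (mod 18).
    Divide the congruence (and modulus) by g = 2: 2·t ≡ 7 (mod 9).
    The inverse of 2 mod 9 is 5 (since 2·5 = 10 = 1·9 + 1), so t ≡ 5·7 = 35 ≡ 8 (mod 9).
    Then x = 0 + 4·8 = 32, valid modulo lcm(4, 18) = 36: x ≡ 32 (mod 36).
  Combine with x ≡ 0 (mod 8): gcd(36, 8) = 4; 0 - 32 = -32, which IS divisible by 4, so compatible.
    Write x = 32 + 36·t and substitute into x ≡ 0 (mod 8): 36·t ≡ 0 − 32 = -32 (mod 8).
    Divide the congruence (and modulus) by g = 4: 9·t ≡ -8 (mod 2).
    Reduce coefficients mod 2: 1·t ≡ 0 (mod 2).
    So t ≡ 0 (mod 2).
    Then x = 32 + 36·0 = 32, valid modulo lcm(36, 8) = 72: x ≡ 32 (mod 72).
Verify: 32 mod 4 = 0, 32 mod 18 = 14, 32 mod 8 = 0.

x ≡ 32 (mod 72).


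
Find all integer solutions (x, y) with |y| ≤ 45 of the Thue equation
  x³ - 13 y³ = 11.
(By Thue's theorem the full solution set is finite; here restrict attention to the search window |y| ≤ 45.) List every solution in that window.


The equation is x³ - 13y³ = 11. For fixed y, x³ = 13·y³ + 11, so a solution requires the RHS to be a perfect cube.
Strategy: iterate y from -45 to 45, compute RHS = 13·y³ + 11, and check whether it is a (positive or negative) perfect cube.
Check small values of y:
  y = 0: RHS = 11 is not a perfect cube.
  y = 1: RHS = 24 is not a perfect cube.
  y = -1: RHS = -2 is not a perfect cube.
  y = 2: RHS = 115 is not a perfect cube.
  y = -2: RHS = -93 is not a perfect cube.
  y = 3: RHS = 362 is not a perfect cube.
  y = -3: RHS = -340 is not a perfect cube.
Continuing the search up to |y| = 45 finds no solutions either.
No (x, y) in the scanned range satisfies the equation.

No integer solutions with |y| ≤ 45.


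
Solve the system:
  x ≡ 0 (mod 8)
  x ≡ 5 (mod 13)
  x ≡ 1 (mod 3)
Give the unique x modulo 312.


Moduli 8, 13, 3 are pairwise coprime; by CRT there is a unique solution modulo M = 8 · 13 · 3 = 312.
Solve pairwise, accumulating the modulus:
  Start with x ≡ 0 (mod 8).
  Combine with x ≡ 5 (mod 13): since gcd(8, 13) = 1, we get a unique residue mod 104.
    Write x = 0 + 8·t and substitute into x ≡ 5 (mod 13): 8·t ≡ 5 − 0 = 5 (mod 13).
    The inverse of 8 mod 13 is 5 (since 8·5 = 40 = 3·13 + 1), so t ≡ 5·5 = 25 ≡ 12 (mod 13).
    Then x = 0 + 8·12 = 96, valid modulo lcm(8, 13) = 104: x ≡ 96 (mod 104).
  Combine with x ≡ 1 (mod 3): since gcd(104, 3) = 1, we get a unique residue mod 312.
    Write x = 96 + 104·t and substitute into x ≡ 1 (mod 3): 104·t ≡ 1 − 96 = -95 (mod 3).
    Reduce coefficients mod 3: 2·t ≡ 1 (mod 3).
    The inverse of 2 mod 3 is 2 (since 2·2 = 4 = 1·3 + 1), so t ≡ 2·1 = 2 ≡ 2 (mod 3).
    Then x = 96 + 104·2 = 304, valid modulo lcm(104, 3) = 312: x ≡ 304 (mod 312).
Verify: 304 mod 8 = 0 ✓, 304 mod 13 = 5 ✓, 304 mod 3 = 1 ✓.

x ≡ 304 (mod 312).


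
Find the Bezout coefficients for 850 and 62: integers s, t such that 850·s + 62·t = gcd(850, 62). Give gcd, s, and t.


Euclidean algorithm on (850, 62) — divide until remainder is 0:
  850 = 13 · 62 + 44
  62 = 1 · 44 + 18
  44 = 2 · 18 + 8
  18 = 2 · 8 + 2
  8 = 4 · 2 + 0
gcd(850, 62) = 2.
Track Bezout coefficients alongside the remainders: start with r₀ = 850 = a·1 + b·0 (s = 1, t = 0) and r₁ = 62 = a·0 + b·1 (s = 0, t = 1); each new remainder r_{k+1} = r_{k-1} − q_k·r_k inherits s_{k+1} = s_{k-1} − q_k·s_k, t_{k+1} = t_{k-1} − q_k·t_k, so r_k = a·s_k + b·t_k at every step:
  q = 13: r = 44, s = 1 − 13·0 = 1, t = 0 − 13·1 = -13  (check: 850·1 + 62·(-13) = 44)
  q = 1: r = 18, s = 0 − 1·1 = -1, t = 1 − 1·(-13) = 14  (check: 850·(-1) + 62·14 = 18)
  q = 2: r = 8, s = 1 − 2·(-1) = 3, t = -13 − 2·14 = -41  (check: 850·3 + 62·(-41) = 8)
  q = 2: r = 2, s = -1 − 2·3 = -7, t = 14 − 2·(-41) = 96  (check: 850·(-7) + 62·96 = 2)
The row with r = 2 (the gcd) gives the Bezout coefficients s = -7, t = 96.
Result: 850 · (-7) + 62 · (96) = 2.

gcd(850, 62) = 2; s = -7, t = 96 (check: 850·(-7) + 62·96 = 2).


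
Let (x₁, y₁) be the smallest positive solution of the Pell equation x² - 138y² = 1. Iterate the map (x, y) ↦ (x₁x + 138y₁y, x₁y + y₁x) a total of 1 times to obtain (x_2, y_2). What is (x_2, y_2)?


Step 1: Find the fundamental solution (x₁, y₁) of x² - 138y² = 1.
  Expand √138 as a continued fraction. a₀ = ⌊√138⌋ = 11; iterate m_{k+1} = d_k·a_k − m_k, d_{k+1} = (138 − m_{k+1}²)/d_k, a_{k+1} = ⌊(a₀ + m_{k+1})/d_{k+1}⌋ (starting m₀ = 0, d₀ = 1), with convergents p_k = a_k·p_{k-1} + p_{k-2}, q_k = a_k·q_{k-1} + q_{k-2} (p₋₁ = 1, q₋₁ = 0):
  k = 0: a₀ = 11; p₀/q₀ = 11/1; p₀² − 138·q₀² = 121 − 138 = -17.
  k = 1: m = 11, d = 17, a = ⌊(11 + 11)/17⌋ = 1; p/q = (1·11 + 1)/(1·1 + 0) = 12/1; p² − 138·q² = 144 − 138 = 6.
  k = 2: m = 6, d = 6, a = ⌊(11 + 6)/6⌋ = 2; p/q = (2·12 + 11)/(2·1 + 1) = 35/3; p² − 138·q² = 1225 − 1242 = -17.
  k = 3: m = 6, d = 17, a = ⌊(11 + 6)/17⌋ = 1; p/q = (1·35 + 12)/(1·3 + 1) = 47/4; p² − 138·q² = 2209 − 2208 = 1.
  The first convergent with p² − 138·q² = 1 gives the fundamental solution (x₁, y₁) = (47, 4).
Step 2: Apply the recurrence (x_{n+1}, y_{n+1}) = (x₁x_n + 138y₁y_n, x₁y_n + y₁x_n) repeatedly.
  From (x_1, y_1) = (47, 4): x_2 = 47·47 + 138·4·4 = 4417; y_2 = 47·4 + 4·47 = 376.
Step 3: Verify x_2² - 138·y_2² = 19509889 - 19509888 = 1 (should be 1). ✓

(x_1, y_1) = (47, 4); (x_2, y_2) = (4417, 376).


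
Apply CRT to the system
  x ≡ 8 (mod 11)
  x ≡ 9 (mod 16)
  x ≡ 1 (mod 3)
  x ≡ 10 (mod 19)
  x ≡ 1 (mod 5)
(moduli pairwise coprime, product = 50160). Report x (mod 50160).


Product of moduli M = 11 · 16 · 3 · 19 · 5 = 50160.
Merge one congruence at a time:
  Start: x ≡ 8 (mod 11).
  Combine with x ≡ 9 (mod 16); new modulus lcm = 176.
    Write x = 8 + 11·t and substitute into x ≡ 9 (mod 16): 11·t ≡ 9 − 8 = 1 (mod 16).
    The inverse of 11 mod 16 is 3 (since 11·3 = 33 = 2·16 + 1), so t ≡ 3·1 = 3 ≡ 3 (mod 16).
    Then x = 8 + 11·3 = 41, valid modulo lcm(11, 16) = 176: x ≡ 41 (mod 176).
  Combine with x ≡ 1 (mod 3); new modulus lcm = 528.
    Write x = 41 + 176·t and substitute into x ≡ 1 (mod 3): 176·t ≡ 1 − 41 = -40 (mod 3).
    Reduce coefficients mod 3: 2·t ≡ 2 (mod 3).
    The inverse of 2 mod 3 is 2 (since 2·2 = 4 = 1·3 + 1), so t ≡ 2·2 = 4 ≡ 1 (mod 3).
    Then x = 41 + 176·1 = 217, valid modulo lcm(176, 3) = 528: x ≡ 217 (mod 528).
  Combine with x ≡ 10 (mod 19); new modulus lcm = 10032.
    Write x = 217 + 528·t and substitute into x ≡ 10 (mod 19): 528·t ≡ 10 − 217 = -207 (mod 19).
    Reduce coefficients mod 19: 15·t ≡ 2 (mod 19).
    The inverse of 15 mod 19 is 14 (since 15·14 = 210 = 11·19 + 1), so t ≡ 14·2 = 28 ≡ 9 (mod 19).
    Then x = 217 + 528·9 = 4969, valid modulo lcm(528, 19) = 10032: x ≡ 4969 (mod 10032).
  Combine with x ≡ 1 (mod 5); new modulus lcm = 50160.
    Write x = 4969 + 10032·t and substitute into x ≡ 1 (mod 5): 10032·t ≡ 1 − 4969 = -4968 (mod 5).
    Reduce coefficients mod 5: 2·t ≡ 2 (mod 5).
    The inverse of 2 mod 5 is 3 (since 2·3 = 6 = 1·5 + 1), so t ≡ 3·2 = 6 ≡ 1 (mod 5).
    Then x = 4969 + 10032·1 = 15001, valid modulo lcm(10032, 5) = 50160: x ≡ 15001 (mod 50160).
Verify against each original: 15001 mod 11 = 8, 15001 mod 16 = 9, 15001 mod 3 = 1, 15001 mod 19 = 10, 15001 mod 5 = 1.

x ≡ 15001 (mod 50160).


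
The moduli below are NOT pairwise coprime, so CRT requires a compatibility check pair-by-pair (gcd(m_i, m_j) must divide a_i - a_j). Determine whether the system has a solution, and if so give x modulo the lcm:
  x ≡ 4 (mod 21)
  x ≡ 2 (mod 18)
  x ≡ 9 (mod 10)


Moduli 21, 18, 10 are not pairwise coprime, so CRT works modulo lcm(m_i) when all pairwise compatibility conditions hold.
Pairwise compatibility: gcd(m_i, m_j) must divide a_i - a_j for every pair.
Merge one congruence at a time:
  Start: x ≡ 4 (mod 21).
  Combine with x ≡ 2 (mod 18): gcd(21, 18) = 3, and 2 - 4 = -2 is NOT divisible by 3.
    ⇒ system is inconsistent (no integer solution).

No solution (the system is inconsistent).


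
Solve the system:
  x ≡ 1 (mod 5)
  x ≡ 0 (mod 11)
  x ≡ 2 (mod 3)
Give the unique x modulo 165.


Moduli 5, 11, 3 are pairwise coprime; by CRT there is a unique solution modulo M = 5 · 11 · 3 = 165.
Solve pairwise, accumulating the modulus:
  Start with x ≡ 1 (mod 5).
  Combine with x ≡ 0 (mod 11): since gcd(5, 11) = 1, we get a unique residue mod 55.
    Write x = 1 + 5·t and substitute into x ≡ 0 (mod 11): 5·t ≡ 0 − 1 = -1 (mod 11).
    Reduce coefficients mod 11: 5·t ≡ 10 (mod 11).
    The inverse of 5 mod 11 is 9 (since 5·9 = 45 = 4·11 + 1), so t ≡ 9·10 = 90 ≡ 2 (mod 11).
    Then x = 1 + 5·2 = 11, valid modulo lcm(5, 11) = 55: x ≡ 11 (mod 55).
  Combine with x ≡ 2 (mod 3): since gcd(55, 3) = 1, we get a unique residue mod 165.
    Write x = 11 + 55·t and substitute into x ≡ 2 (mod 3): 55·t ≡ 2 − 11 = -9 (mod 3).
    Reduce coefficients mod 3: 1·t ≡ 0 (mod 3).
    So t ≡ 0 (mod 3).
    Then x = 11 + 55·0 = 11, valid modulo lcm(55, 3) = 165: x ≡ 11 (mod 165).
Verify: 11 mod 5 = 1 ✓, 11 mod 11 = 0 ✓, 11 mod 3 = 2 ✓.

x ≡ 11 (mod 165).


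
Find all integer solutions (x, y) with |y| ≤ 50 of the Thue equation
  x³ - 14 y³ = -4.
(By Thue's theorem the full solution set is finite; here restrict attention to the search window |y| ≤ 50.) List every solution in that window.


The equation is x³ - 14y³ = -4. For fixed y, x³ = 14·y³ − 4, so a solution requires the RHS to be a perfect cube.
Strategy: iterate y from -50 to 50, compute RHS = 14·y³ − 4, and check whether it is a (positive or negative) perfect cube.
Check small values of y:
  y = 0: RHS = -4 is not a perfect cube.
  y = 1: RHS = 10 is not a perfect cube.
  y = -1: RHS = -18 is not a perfect cube.
  y = 2: RHS = 108 is not a perfect cube.
  y = -2: RHS = -116 is not a perfect cube.
  y = 3: RHS = 374 is not a perfect cube.
  y = -3: RHS = -382 is not a perfect cube.
Continuing the search up to |y| = 50 finds no solutions either.
No (x, y) in the scanned range satisfies the equation.

No integer solutions with |y| ≤ 50.


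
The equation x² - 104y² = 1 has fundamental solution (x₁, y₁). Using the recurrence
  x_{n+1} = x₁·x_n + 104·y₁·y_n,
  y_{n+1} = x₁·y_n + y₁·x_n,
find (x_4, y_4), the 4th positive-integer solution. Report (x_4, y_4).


Step 1: Find the fundamental solution (x₁, y₁) of x² - 104y² = 1.
  Expand √104 as a continued fraction. a₀ = ⌊√104⌋ = 10; iterate m_{k+1} = d_k·a_k − m_k, d_{k+1} = (104 − m_{k+1}²)/d_k, a_{k+1} = ⌊(a₀ + m_{k+1})/d_{k+1}⌋ (starting m₀ = 0, d₀ = 1), with convergents p_k = a_k·p_{k-1} + p_{k-2}, q_k = a_k·q_{k-1} + q_{k-2} (p₋₁ = 1, q₋₁ = 0):
  k = 0: a₀ = 10; p₀/q₀ = 10/1; p₀² − 104·q₀² = 100 − 104 = -4.
  k = 1: m = 10, d = 4, a = ⌊(10 + 10)/4⌋ = 5; p/q = (5·10 + 1)/(5·1 + 0) = 51/5; p² − 104·q² = 2601 − 2600 = 1.
  The first convergent with p² − 104·q² = 1 gives the fundamental solution (x₁, y₁) = (51, 5).
Step 2: Apply the recurrence (x_{n+1}, y_{n+1}) = (x₁x_n + 104y₁y_n, x₁y_n + y₁x_n) repeatedly.
  From (x_1, y_1) = (51, 5): x_2 = 51·51 + 104·5·5 = 5201; y_2 = 51·5 + 5·51 = 510.
  From (x_2, y_2) = (5201, 510): x_3 = 51·5201 + 104·5·510 = 530451; y_3 = 51·510 + 5·5201 = 52015.
  From (x_3, y_3) = (530451, 52015): x_4 = 51·530451 + 104·5·52015 = 54100801; y_4 = 51·52015 + 5·530451 = 5305020.
Step 3: Verify x_4² - 104·y_4² = 2926896668841601 - 2926896668841600 = 1 (should be 1). ✓

(x_1, y_1) = (51, 5); (x_4, y_4) = (54100801, 5305020).


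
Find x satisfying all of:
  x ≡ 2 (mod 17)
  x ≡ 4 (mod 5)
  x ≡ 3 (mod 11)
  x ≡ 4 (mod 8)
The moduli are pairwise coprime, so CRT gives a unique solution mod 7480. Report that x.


Product of moduli M = 17 · 5 · 11 · 8 = 7480.
Merge one congruence at a time:
  Start: x ≡ 2 (mod 17).
  Combine with x ≡ 4 (mod 5); new modulus lcm = 85.
    Write x = 2 + 17·t and substitute into x ≡ 4 (mod 5): 17·t ≡ 4 − 2 = 2 (mod 5).
    Reduce coefficients mod 5: 2·t ≡ 2 (mod 5).
    The inverse of 2 mod 5 is 3 (since 2·3 = 6 = 1·5 + 1), so t ≡ 3·2 = 6 ≡ 1 (mod 5).
    Then x = 2 + 17·1 = 19, valid modulo lcm(17, 5) = 85: x ≡ 19 (mod 85).
  Combine with x ≡ 3 (mod 11); new modulus lcm = 935.
    Write x = 19 + 85·t and substitute into x ≡ 3 (mod 11): 85·t ≡ 3 − 19 = -16 (mod 11).
    Reduce coefficients mod 11: 8·t ≡ 6 (mod 11).
    The inverse of 8 mod 11 is 7 (since 8·7 = 56 = 5·11 + 1), so t ≡ 7·6 = 42 ≡ 9 (mod 11).
    Then x = 19 + 85·9 = 784, valid modulo lcm(85, 11) = 935: x ≡ 784 (mod 935).
  Combine with x ≡ 4 (mod 8); new modulus lcm = 7480.
    Write x = 784 + 935·t and substitute into x ≡ 4 (mod 8): 935·t ≡ 4 − 784 = -780 (mod 8).
    Reduce coefficients mod 8: 7·t ≡ 4 (mod 8).
    The inverse of 7 mod 8 is 7 (since 7·7 = 49 = 6·8 + 1), so t ≡ 7·4 = 28 ≡ 4 (mod 8).
    Then x = 784 + 935·4 = 4524, valid modulo lcm(935, 8) = 7480: x ≡ 4524 (mod 7480).
Verify against each original: 4524 mod 17 = 2, 4524 mod 5 = 4, 4524 mod 11 = 3, 4524 mod 8 = 4.

x ≡ 4524 (mod 7480).


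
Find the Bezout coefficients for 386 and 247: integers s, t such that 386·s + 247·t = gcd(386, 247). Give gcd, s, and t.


Euclidean algorithm on (386, 247) — divide until remainder is 0:
  386 = 1 · 247 + 139
  247 = 1 · 139 + 108
  139 = 1 · 108 + 31
  108 = 3 · 31 + 15
  31 = 2 · 15 + 1
  15 = 15 · 1 + 0
gcd(386, 247) = 1.
Track Bezout coefficients alongside the remainders: start with r₀ = 386 = a·1 + b·0 (s = 1, t = 0) and r₁ = 247 = a·0 + b·1 (s = 0, t = 1); each new remainder r_{k+1} = r_{k-1} − q_k·r_k inherits s_{k+1} = s_{k-1} − q_k·s_k, t_{k+1} = t_{k-1} − q_k·t_k, so r_k = a·s_k + b·t_k at every step:
  q = 1: r = 139, s = 1 − 1·0 = 1, t = 0 − 1·1 = -1  (check: 386·1 + 247·(-1) = 139)
  q = 1: r = 108, s = 0 − 1·1 = -1, t = 1 − 1·(-1) = 2  (check: 386·(-1) + 247·2 = 108)
  q = 1: r = 31, s = 1 − 1·(-1) = 2, t = -1 − 1·2 = -3  (check: 386·2 + 247·(-3) = 31)
  q = 3: r = 15, s = -1 − 3·2 = -7, t = 2 − 3·(-3) = 11  (check: 386·(-7) + 247·11 = 15)
  q = 2: r = 1, s = 2 − 2·(-7) = 16, t = -3 − 2·11 = -25  (check: 386·16 + 247·(-25) = 1)
The row with r = 1 (the gcd) gives the Bezout coefficients s = 16, t = -25.
Result: 386 · (16) + 247 · (-25) = 1.

gcd(386, 247) = 1; s = 16, t = -25 (check: 386·16 + 247·(-25) = 1).


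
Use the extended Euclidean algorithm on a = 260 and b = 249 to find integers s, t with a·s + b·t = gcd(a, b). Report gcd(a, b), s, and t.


Euclidean algorithm on (260, 249) — divide until remainder is 0:
  260 = 1 · 249 + 11
  249 = 22 · 11 + 7
  11 = 1 · 7 + 4
  7 = 1 · 4 + 3
  4 = 1 · 3 + 1
  3 = 3 · 1 + 0
gcd(260, 249) = 1.
Track Bezout coefficients alongside the remainders: start with r₀ = 260 = a·1 + b·0 (s = 1, t = 0) and r₁ = 249 = a·0 + b·1 (s = 0, t = 1); each new remainder r_{k+1} = r_{k-1} − q_k·r_k inherits s_{k+1} = s_{k-1} − q_k·s_k, t_{k+1} = t_{k-1} − q_k·t_k, so r_k = a·s_k + b·t_k at every step:
  q = 1: r = 11, s = 1 − 1·0 = 1, t = 0 − 1·1 = -1  (check: 260·1 + 249·(-1) = 11)
  q = 22: r = 7, s = 0 − 22·1 = -22, t = 1 − 22·(-1) = 23  (check: 260·(-22) + 249·23 = 7)
  q = 1: r = 4, s = 1 − 1·(-22) = 23, t = -1 − 1·23 = -24  (check: 260·23 + 249·(-24) = 4)
  q = 1: r = 3, s = -22 − 1·23 = -45, t = 23 − 1·(-24) = 47  (check: 260·(-45) + 249·47 = 3)
  q = 1: r = 1, s = 23 − 1·(-45) = 68, t = -24 − 1·47 = -71  (check: 260·68 + 249·(-71) = 1)
The row with r = 1 (the gcd) gives the Bezout coefficients s = 68, t = -71.
Result: 260 · (68) + 249 · (-71) = 1.

gcd(260, 249) = 1; s = 68, t = -71 (check: 260·68 + 249·(-71) = 1).


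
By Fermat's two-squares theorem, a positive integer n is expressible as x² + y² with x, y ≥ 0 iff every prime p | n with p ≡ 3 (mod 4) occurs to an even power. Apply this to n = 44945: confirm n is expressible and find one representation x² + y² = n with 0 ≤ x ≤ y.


Step 1: Factor n = 44945 = 5 · 89 · 101.
Step 2: Check the mod-4 condition on each prime factor: 5 ≡ 1 (mod 4), exponent 1; 89 ≡ 1 (mod 4), exponent 1; 101 ≡ 1 (mod 4), exponent 1.
All primes ≡ 3 (mod 4) appear to even exponent (or don't appear), so by the two-squares theorem n IS expressible as a sum of two squares.
Step 3: Build a representation. Here n = 5 · 89 · 101 is a product of primes ≡ 1 (mod 4). Each prime p ≡ 1 (mod 4) is itself a sum of two squares; find a² by testing p − a² for a perfect square:
  5: 5 − 1² = 4 = 2² ⇒ 5 = 1² + 2².
  89: 89 − 1² = 88, 89 − 2² = 85, 89 − 3² = 80, 89 − 4² = 73, 89 − 5² = 64 = 8² ⇒ 89 = 5² + 8².
  101: 101 − 1² = 100 = 10² ⇒ 101 = 1² + 10².
  Combine using the Brahmagupta–Fibonacci identity (a² + b²)(c² + d²) = (ac − bd)² + (ad + bc)² = (ac + bd)² + (ad − bc)²:
  5 · 89 = 445: from (1² + 2²)(5² + 8²), take (1·5 − 2·8, 1·8 + 2·5) = (5 − 16, 8 + 10) = (-11, 18); dropping signs (only squares matter) gives (11, 18); check 11² + 18² = 121 + 324 = 445 ✓.
  445 · 101 = 44945: from (11² + 18²)(1² + 10²), take (11·1 − 18·10, 11·10 + 18·1) = (11 − 180, 110 + 18) = (-169, 128); dropping signs (only squares matter) gives (169, 128); check 169² + 128² = 28561 + 16384 = 44945 ✓.
Step 4: Order so x ≤ y and verify: 128² + 169² = 16384 + 28561 = 44945 = n. ✓

n = 44945 = 128² + 169² (one valid representation with x ≤ y).


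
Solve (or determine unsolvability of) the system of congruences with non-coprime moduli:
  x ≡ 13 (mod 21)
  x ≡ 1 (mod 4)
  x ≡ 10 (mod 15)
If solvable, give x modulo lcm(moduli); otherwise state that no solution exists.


Moduli 21, 4, 15 are not pairwise coprime, so CRT works modulo lcm(m_i) when all pairwise compatibility conditions hold.
Pairwise compatibility: gcd(m_i, m_j) must divide a_i - a_j for every pair.
Merge one congruence at a time:
  Start: x ≡ 13 (mod 21).
  Combine with x ≡ 1 (mod 4): gcd(21, 4) = 1; 1 - 13 = -12, which IS divisible by 1, so compatible.
    Write x = 13 + 21·t and substitute into x ≡ 1 (mod 4): 21·t ≡ 1 − 13 = -12 (mod 4).
    Reduce coefficients mod 4: 1·t ≡ 0 (mod 4).
    So t ≡ 0 (mod 4).
    Then x = 13 + 21·0 = 13, valid modulo lcm(21, 4) = 84: x ≡ 13 (mod 84).
  Combine with x ≡ 10 (mod 15): gcd(84, 15) = 3; 10 - 13 = -3, which IS divisible by 3, so compatible.
    Write x = 13 + 84·t and substitute into x ≡ 10 (mod 15): 84·t ≡ 10 − 13 = -3 (mod 15).
    Divide the congruence (and modulus) by g = 3: 28·t ≡ -1 (mod 5).
    Reduce coefficients mod 5: 3·t ≡ 4 (mod 5).
    The inverse of 3 mod 5 is 2 (since 3·2 = 6 = 1·5 + 1), so t ≡ 2·4 = 8 ≡ 3 (mod 5).
    Then x = 13 + 84·3 = 265, valid modulo lcm(84, 15) = 420: x ≡ 265 (mod 420).
Verify: 265 mod 21 = 13, 265 mod 4 = 1, 265 mod 15 = 10.

x ≡ 265 (mod 420).


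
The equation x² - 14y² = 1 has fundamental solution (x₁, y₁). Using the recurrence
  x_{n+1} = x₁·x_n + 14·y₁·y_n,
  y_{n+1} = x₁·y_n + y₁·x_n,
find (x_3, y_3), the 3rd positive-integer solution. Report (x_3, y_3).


Step 1: Find the fundamental solution (x₁, y₁) of x² - 14y² = 1.
  Expand √14 as a continued fraction. a₀ = ⌊√14⌋ = 3; iterate m_{k+1} = d_k·a_k − m_k, d_{k+1} = (14 − m_{k+1}²)/d_k, a_{k+1} = ⌊(a₀ + m_{k+1})/d_{k+1}⌋ (starting m₀ = 0, d₀ = 1), with convergents p_k = a_k·p_{k-1} + p_{k-2}, q_k = a_k·q_{k-1} + q_{k-2} (p₋₁ = 1, q₋₁ = 0):
  k = 0: a₀ = 3; p₀/q₀ = 3/1; p₀² − 14·q₀² = 9 − 14 = -5.
  k = 1: m = 3, d = 5, a = ⌊(3 + 3)/5⌋ = 1; p/q = (1·3 + 1)/(1·1 + 0) = 4/1; p² − 14·q² = 16 − 14 = 2.
  k = 2: m = 2, d = 2, a = ⌊(3 + 2)/2⌋ = 2; p/q = (2·4 + 3)/(2·1 + 1) = 11/3; p² − 14·q² = 121 − 126 = -5.
  k = 3: m = 2, d = 5, a = ⌊(3 + 2)/5⌋ = 1; p/q = (1·11 + 4)/(1·3 + 1) = 15/4; p² − 14·q² = 225 − 224 = 1.
  The first convergent with p² − 14·q² = 1 gives the fundamental solution (x₁, y₁) = (15, 4).
Step 2: Apply the recurrence (x_{n+1}, y_{n+1}) = (x₁x_n + 14y₁y_n, x₁y_n + y₁x_n) repeatedly.
  From (x_1, y_1) = (15, 4): x_2 = 15·15 + 14·4·4 = 449; y_2 = 15·4 + 4·15 = 120.
  From (x_2, y_2) = (449, 120): x_3 = 15·449 + 14·4·120 = 13455; y_3 = 15·120 + 4·449 = 3596.
Step 3: Verify x_3² - 14·y_3² = 181037025 - 181037024 = 1 (should be 1). ✓

(x_1, y_1) = (15, 4); (x_3, y_3) = (13455, 3596).
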